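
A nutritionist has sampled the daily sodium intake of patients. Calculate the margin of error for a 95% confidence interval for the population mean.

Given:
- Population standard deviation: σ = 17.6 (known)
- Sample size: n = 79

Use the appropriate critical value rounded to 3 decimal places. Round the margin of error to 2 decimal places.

The population standard deviation σ is known, so use the z-interval margin of error formula.

For 95% confidence, z* = 1.96 (from standard normal table)

Margin of error formula for z-interval: E = z* × σ/√n

E = 1.96 × 17.6/√79
  = 1.96 × 1.980155
  = 3.8811

Rounded to 2 decimal places:

3.88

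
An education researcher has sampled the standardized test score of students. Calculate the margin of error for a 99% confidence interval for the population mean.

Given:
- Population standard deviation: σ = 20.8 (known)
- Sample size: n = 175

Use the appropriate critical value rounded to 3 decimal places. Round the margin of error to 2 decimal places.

The population standard deviation σ is known, so use the z-interval margin of error formula.

For 99% confidence, z* = 2.576 (from standard normal table)

Margin of error formula for z-interval: E = z* × σ/√n

E = 2.576 × 20.8/√175
  = 2.576 × 1.572332
  = 4.0503

Rounded to 2 decimal places:

4.05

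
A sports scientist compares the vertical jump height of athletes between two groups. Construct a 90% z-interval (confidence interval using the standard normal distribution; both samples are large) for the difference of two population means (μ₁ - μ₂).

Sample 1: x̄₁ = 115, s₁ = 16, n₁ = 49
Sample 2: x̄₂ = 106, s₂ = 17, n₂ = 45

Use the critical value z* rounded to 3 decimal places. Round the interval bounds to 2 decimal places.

Both samples are large (n₁ = 49 ≥ 30, n₂ = 45 ≥ 30), so a z-interval for the difference of means applies.

Point estimate: x̄₁ - x̄₂ = 115 - 106 = 9

Standard error: SE = √(s₁²/n₁ + s₂²/n₂)
= √(16²/49 + 17²/45)
= √(5.224490 + 6.422222)
= 3.412728

For 90% confidence, z* = 1.645 (from standard normal table)
Margin of error: E = z* × SE = 1.645 × 3.412728 = 5.6139

Z-interval: (x̄₁ - x̄₂) ± E = 9 ± 5.6139 = (3.3861, 14.6139)

Rounded to 2 decimal places:

(3.39, 14.61)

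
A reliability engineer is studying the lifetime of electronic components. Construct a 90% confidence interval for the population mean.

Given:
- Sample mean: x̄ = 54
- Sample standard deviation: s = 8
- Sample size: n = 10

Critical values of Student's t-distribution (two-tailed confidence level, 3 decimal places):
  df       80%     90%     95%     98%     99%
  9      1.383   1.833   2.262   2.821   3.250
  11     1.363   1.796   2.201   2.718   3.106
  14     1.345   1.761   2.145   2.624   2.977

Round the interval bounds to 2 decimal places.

The population standard deviation σ is unknown (only the sample standard deviation s is given), so use a t-interval with df = n - 1 = 10 - 1 = 9.

For 90% confidence with df = 9, t* = 1.833 (from t-table)

Standard error: SE = s/√n = 8/√10 = 2.529822

Margin of error: E = t* × SE = 1.833 × 2.529822 = 4.6372

T-interval: x̄ ± E = 54 ± 4.6372 = (49.3628, 58.6372)

Rounded to 2 decimal places:

(49.36, 58.64)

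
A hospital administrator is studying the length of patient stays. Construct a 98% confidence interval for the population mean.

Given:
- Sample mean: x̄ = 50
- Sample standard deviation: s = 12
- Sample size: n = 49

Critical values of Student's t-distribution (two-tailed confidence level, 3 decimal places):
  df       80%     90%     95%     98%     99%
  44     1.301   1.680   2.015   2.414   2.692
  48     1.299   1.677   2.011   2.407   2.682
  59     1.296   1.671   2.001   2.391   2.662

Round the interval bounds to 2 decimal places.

The population standard deviation σ is unknown (only the sample standard deviation s is given), so use a t-interval with df = n - 1 = 49 - 1 = 48.

For 98% confidence with df = 48, t* = 2.407 (from t-table)

Standard error: SE = s/√n = 12/√49 = 1.714286

Margin of error: E = t* × SE = 2.407 × 1.714286 = 4.1263

T-interval: x̄ ± E = 50 ± 4.1263 = (45.8737, 54.1263)

Rounded to 2 decimal places:

(45.87, 54.13)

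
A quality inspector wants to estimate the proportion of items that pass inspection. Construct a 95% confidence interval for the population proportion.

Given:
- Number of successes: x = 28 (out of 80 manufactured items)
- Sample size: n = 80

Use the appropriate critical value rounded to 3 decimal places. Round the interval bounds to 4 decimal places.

Sample proportion: p̂ = 28/80 = 0.350000

Check conditions for normal approximation:
  np̂ = 28 ≥ 10 ✓
  n(1-p̂) = 52 ≥ 10 ✓

The sample is large enough, so use a z-interval (normal approximation) for the proportion.

For 95% confidence, z* = 1.96 (from standard normal table)

Standard error: SE = √(p̂(1-p̂)/n) = √(0.350000×0.650000/80) = 0.05332682

Margin of error: E = z* × SE = 1.96 × 0.05332682 = 0.104521

Z-interval: p̂ ± E = 0.350000 ± 0.104521 = (0.245479, 0.454521)

Rounded to 4 decimal places:

(0.2455, 0.4545)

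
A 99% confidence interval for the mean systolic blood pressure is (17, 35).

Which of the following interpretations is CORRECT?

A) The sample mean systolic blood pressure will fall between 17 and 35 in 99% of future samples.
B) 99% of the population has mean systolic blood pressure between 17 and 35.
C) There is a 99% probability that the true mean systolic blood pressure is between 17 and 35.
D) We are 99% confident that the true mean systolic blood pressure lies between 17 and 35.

A confidence interval represents our confidence in the procedure, not a probability statement about the parameter.

Key concept: If we repeated this sampling process many times and computed a 99% CI each time, about 99% of those intervals would contain the true population parameter.

For this specific interval (17, 35):
- Midpoint (point estimate): 26
- Margin of error: 9

The correct interpretation is the one stating confidence that the true parameter lies in the interval — option D.

D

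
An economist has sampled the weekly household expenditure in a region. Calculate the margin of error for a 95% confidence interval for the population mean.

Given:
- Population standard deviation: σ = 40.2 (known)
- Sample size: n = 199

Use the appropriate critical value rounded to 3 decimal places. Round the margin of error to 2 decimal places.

The population standard deviation σ is known, so use the z-interval margin of error formula.

For 95% confidence, z* = 1.96 (from standard normal table)

Margin of error formula for z-interval: E = z* × σ/√n

E = 1.96 × 40.2/√199
  = 1.96 × 2.849702
  = 5.5854

Rounded to 2 decimal places:

5.59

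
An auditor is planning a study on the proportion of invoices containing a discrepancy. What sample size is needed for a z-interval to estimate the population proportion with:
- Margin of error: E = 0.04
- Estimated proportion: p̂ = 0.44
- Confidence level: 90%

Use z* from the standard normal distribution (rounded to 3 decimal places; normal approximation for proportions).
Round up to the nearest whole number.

Using z* for proportion z-interval (normal approximation).

For 90% confidence, z* = 1.645 (from standard normal table)

Sample size formula for proportion z-interval: n = z*²p̂(1-p̂)/E²

n = 1.645² × 0.44 × 0.56 / 0.04²
  = 2.706025 × 0.2464 / 0.0016
  = 416.7278

Round up to the nearest whole number: n = 417

417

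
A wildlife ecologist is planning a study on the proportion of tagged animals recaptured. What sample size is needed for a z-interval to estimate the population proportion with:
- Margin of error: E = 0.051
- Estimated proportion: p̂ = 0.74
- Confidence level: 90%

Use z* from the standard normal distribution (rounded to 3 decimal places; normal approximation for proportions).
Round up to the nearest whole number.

Using z* for proportion z-interval (normal approximation).

For 90% confidence, z* = 1.645 (from standard normal table)

Sample size formula for proportion z-interval: n = z*²p̂(1-p̂)/E²

n = 1.645² × 0.74 × 0.26 / 0.051²
  = 2.706025 × 0.1924 / 0.002601
  = 200.1689

Round up to the nearest whole number: n = 201

201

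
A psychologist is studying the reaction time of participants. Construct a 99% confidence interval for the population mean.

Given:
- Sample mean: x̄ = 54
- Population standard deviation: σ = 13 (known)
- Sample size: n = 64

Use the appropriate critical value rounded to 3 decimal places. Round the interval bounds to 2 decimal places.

The population standard deviation σ is known, so use a z-interval (standard normal critical value).

For 99% confidence, z* = 2.576 (from standard normal table)

Standard error: SE = σ/√n = 13/√64 = 1.625000

Margin of error: E = z* × SE = 2.576 × 1.625000 = 4.1860

Z-interval: x̄ ± E = 54 ± 4.1860 = (49.8140, 58.1860)

Rounded to 2 decimal places:

(49.81, 58.19)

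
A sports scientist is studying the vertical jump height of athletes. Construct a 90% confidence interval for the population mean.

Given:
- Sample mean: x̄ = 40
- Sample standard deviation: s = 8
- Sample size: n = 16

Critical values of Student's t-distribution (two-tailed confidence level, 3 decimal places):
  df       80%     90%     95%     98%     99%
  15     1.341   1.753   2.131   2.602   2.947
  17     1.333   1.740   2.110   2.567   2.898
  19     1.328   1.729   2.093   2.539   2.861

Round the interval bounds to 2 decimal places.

The population standard deviation σ is unknown (only the sample standard deviation s is given), so use a t-interval with df = n - 1 = 16 - 1 = 15.

For 90% confidence with df = 15, t* = 1.753 (from t-table)

Standard error: SE = s/√n = 8/√16 = 2.000000

Margin of error: E = t* × SE = 1.753 × 2.000000 = 3.5060

T-interval: x̄ ± E = 40 ± 3.5060 = (36.4940, 43.5060)

Rounded to 2 decimal places:

(36.49, 43.51)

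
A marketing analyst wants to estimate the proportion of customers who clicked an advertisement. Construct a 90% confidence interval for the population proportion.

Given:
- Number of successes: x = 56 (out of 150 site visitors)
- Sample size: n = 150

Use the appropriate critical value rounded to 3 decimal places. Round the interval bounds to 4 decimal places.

Sample proportion: p̂ = 56/150 = 0.373333

Check conditions for normal approximation:
  np̂ = 56 ≥ 10 ✓
  n(1-p̂) = 94 ≥ 10 ✓

The sample is large enough, so use a z-interval (normal approximation) for the proportion.

For 90% confidence, z* = 1.645 (from standard normal table)

Standard error: SE = √(p̂(1-p̂)/n) = √(0.373333×0.626667/150) = 0.03949308

Margin of error: E = z* × SE = 1.645 × 0.03949308 = 0.064966

Z-interval: p̂ ± E = 0.373333 ± 0.064966 = (0.308367, 0.438299)

Rounded to 4 decimal places:

(0.3084, 0.4383)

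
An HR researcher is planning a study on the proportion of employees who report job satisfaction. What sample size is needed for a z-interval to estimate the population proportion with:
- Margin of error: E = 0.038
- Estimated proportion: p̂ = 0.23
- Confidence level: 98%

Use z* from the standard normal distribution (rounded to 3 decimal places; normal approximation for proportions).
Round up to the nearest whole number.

Using z* for proportion z-interval (normal approximation).

For 98% confidence, z* = 2.326 (from standard normal table)

Sample size formula for proportion z-interval: n = z*²p̂(1-p̂)/E²

n = 2.326² × 0.23 × 0.77 / 0.038²
  = 5.410276 × 0.1771 / 0.001444
  = 663.5456

Round up to the nearest whole number: n = 664

664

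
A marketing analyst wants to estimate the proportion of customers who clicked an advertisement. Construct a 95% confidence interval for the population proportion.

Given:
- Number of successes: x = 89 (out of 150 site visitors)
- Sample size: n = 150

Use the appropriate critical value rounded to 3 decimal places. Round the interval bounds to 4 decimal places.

Sample proportion: p̂ = 89/150 = 0.593333

Check conditions for normal approximation:
  np̂ = 89 ≥ 10 ✓
  n(1-p̂) = 61 ≥ 10 ✓

The sample is large enough, so use a z-interval (normal approximation) for the proportion.

For 95% confidence, z* = 1.96 (from standard normal table)

Standard error: SE = √(p̂(1-p̂)/n) = √(0.593333×0.406667/150) = 0.04010726

Margin of error: E = z* × SE = 1.96 × 0.04010726 = 0.078610

Z-interval: p̂ ± E = 0.593333 ± 0.078610 = (0.514723, 0.671944)

Rounded to 4 decimal places:

(0.5147, 0.6719)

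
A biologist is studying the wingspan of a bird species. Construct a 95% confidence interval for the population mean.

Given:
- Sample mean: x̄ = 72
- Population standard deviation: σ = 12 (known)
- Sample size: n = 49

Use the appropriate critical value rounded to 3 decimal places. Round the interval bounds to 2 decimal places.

The population standard deviation σ is known, so use a z-interval (standard normal critical value).

For 95% confidence, z* = 1.96 (from standard normal table)

Standard error: SE = σ/√n = 12/√49 = 1.714286

Margin of error: E = z* × SE = 1.96 × 1.714286 = 3.3600

Z-interval: x̄ ± E = 72 ± 3.3600 = (68.6400, 75.3600)

Rounded to 2 decimal places:

(68.64, 75.36)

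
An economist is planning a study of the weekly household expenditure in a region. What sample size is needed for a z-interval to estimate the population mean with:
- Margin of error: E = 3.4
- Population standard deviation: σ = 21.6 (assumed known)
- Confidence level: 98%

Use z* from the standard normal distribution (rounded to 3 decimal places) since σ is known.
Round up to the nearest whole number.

Using z* since population σ is known (z-interval formula).

For 98% confidence, z* = 2.326 (from standard normal table)

Sample size formula for z-interval: n = (z*σ/E)²

n = (2.326 × 21.6 / 3.4)²
  = (14.776941)²
  = 218.3580

Round up to the nearest whole number: n = 219

219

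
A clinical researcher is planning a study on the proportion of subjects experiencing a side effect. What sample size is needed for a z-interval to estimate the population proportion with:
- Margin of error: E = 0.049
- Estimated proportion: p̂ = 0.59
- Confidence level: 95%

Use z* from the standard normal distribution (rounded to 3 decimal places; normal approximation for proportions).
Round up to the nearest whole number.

Using z* for proportion z-interval (normal approximation).

For 95% confidence, z* = 1.96 (from standard normal table)

Sample size formula for proportion z-interval: n = z*²p̂(1-p̂)/E²

n = 1.96² × 0.59 × 0.41 / 0.049²
  = 3.8416 × 0.2419 / 0.002401
  = 387.0400

Round up to the nearest whole number: n = 388

388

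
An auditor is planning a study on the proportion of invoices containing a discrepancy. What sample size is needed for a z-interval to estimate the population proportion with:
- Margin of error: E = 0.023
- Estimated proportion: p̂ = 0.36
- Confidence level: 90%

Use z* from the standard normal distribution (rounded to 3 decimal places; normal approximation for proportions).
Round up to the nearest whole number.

Using z* for proportion z-interval (normal approximation).

For 90% confidence, z* = 1.645 (from standard normal table)

Sample size formula for proportion z-interval: n = z*²p̂(1-p̂)/E²

n = 1.645² × 0.36 × 0.64 / 0.023²
  = 2.706025 × 0.2304 / 0.000529
  = 1178.5788

Round up to the nearest whole number: n = 1179

1179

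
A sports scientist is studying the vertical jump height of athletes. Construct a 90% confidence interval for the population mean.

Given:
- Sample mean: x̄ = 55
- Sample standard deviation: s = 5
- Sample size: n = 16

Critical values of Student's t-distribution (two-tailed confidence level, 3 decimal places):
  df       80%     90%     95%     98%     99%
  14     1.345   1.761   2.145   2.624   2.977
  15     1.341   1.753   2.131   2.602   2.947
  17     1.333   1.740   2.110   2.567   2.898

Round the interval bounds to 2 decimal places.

The population standard deviation σ is unknown (only the sample standard deviation s is given), so use a t-interval with df = n - 1 = 16 - 1 = 15.

For 90% confidence with df = 15, t* = 1.753 (from t-table)

Standard error: SE = s/√n = 5/√16 = 1.250000

Margin of error: E = t* × SE = 1.753 × 1.250000 = 2.1912

T-interval: x̄ ± E = 55 ± 2.1912 = (52.8088, 57.1912)

Rounded to 2 decimal places:

(52.81, 57.19)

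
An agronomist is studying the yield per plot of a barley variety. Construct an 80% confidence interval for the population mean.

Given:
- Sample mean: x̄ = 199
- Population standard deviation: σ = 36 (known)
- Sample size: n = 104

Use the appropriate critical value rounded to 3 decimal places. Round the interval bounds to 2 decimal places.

The population standard deviation σ is known, so use a z-interval (standard normal critical value).

For 80% confidence, z* = 1.282 (from standard normal table)

Standard error: SE = σ/√n = 36/√104 = 3.530090

Margin of error: E = z* × SE = 1.282 × 3.530090 = 4.5256

Z-interval: x̄ ± E = 199 ± 4.5256 = (194.4744, 203.5256)

Rounded to 2 decimal places:

(194.47, 203.53)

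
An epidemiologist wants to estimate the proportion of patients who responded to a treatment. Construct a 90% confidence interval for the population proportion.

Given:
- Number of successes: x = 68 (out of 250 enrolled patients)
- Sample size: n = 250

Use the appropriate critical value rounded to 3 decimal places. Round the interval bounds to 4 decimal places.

Sample proportion: p̂ = 68/250 = 0.272000

Check conditions for normal approximation:
  np̂ = 68 ≥ 10 ✓
  n(1-p̂) = 182 ≥ 10 ✓

The sample is large enough, so use a z-interval (normal approximation) for the proportion.

For 90% confidence, z* = 1.645 (from standard normal table)

Standard error: SE = √(p̂(1-p̂)/n) = √(0.272000×0.728000/250) = 0.02814363

Margin of error: E = z* × SE = 1.645 × 0.02814363 = 0.046296

Z-interval: p̂ ± E = 0.272000 ± 0.046296 = (0.225704, 0.318296)

Rounded to 4 decimal places:

(0.2257, 0.3183)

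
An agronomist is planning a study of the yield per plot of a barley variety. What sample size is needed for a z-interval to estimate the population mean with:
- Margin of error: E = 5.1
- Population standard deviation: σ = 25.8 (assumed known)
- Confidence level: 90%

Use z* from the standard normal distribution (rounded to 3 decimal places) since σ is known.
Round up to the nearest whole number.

Using z* since population σ is known (z-interval formula).

For 90% confidence, z* = 1.645 (from standard normal table)

Sample size formula for z-interval: n = (z*σ/E)²

n = (1.645 × 25.8 / 5.1)²
  = (8.321765)²
  = 69.2518

Round up to the nearest whole number: n = 70

70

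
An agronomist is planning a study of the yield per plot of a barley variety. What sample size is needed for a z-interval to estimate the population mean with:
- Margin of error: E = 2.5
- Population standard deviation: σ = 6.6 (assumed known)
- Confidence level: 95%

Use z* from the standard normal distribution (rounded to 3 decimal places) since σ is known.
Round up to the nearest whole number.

Using z* since population σ is known (z-interval formula).

For 95% confidence, z* = 1.96 (from standard normal table)

Sample size formula for z-interval: n = (z*σ/E)²

n = (1.96 × 6.6 / 2.5)²
  = (5.174400)²
  = 26.7744

Round up to the nearest whole number: n = 27

27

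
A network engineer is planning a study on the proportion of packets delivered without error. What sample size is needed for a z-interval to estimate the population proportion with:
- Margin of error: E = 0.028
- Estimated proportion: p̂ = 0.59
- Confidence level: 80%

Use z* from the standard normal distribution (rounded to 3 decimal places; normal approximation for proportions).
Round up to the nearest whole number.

Using z* for proportion z-interval (normal approximation).

For 80% confidence, z* = 1.282 (from standard normal table)

Sample size formula for proportion z-interval: n = z*²p̂(1-p̂)/E²

n = 1.282² × 0.59 × 0.41 / 0.028²
  = 1.643524 × 0.2419 / 0.000784
  = 507.1026

Round up to the nearest whole number: n = 508

508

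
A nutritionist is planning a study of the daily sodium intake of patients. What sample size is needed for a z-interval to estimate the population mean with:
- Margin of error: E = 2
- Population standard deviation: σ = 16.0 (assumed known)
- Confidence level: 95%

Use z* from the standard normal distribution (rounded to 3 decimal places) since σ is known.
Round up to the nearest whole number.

Using z* since population σ is known (z-interval formula).

For 95% confidence, z* = 1.96 (from standard normal table)

Sample size formula for z-interval: n = (z*σ/E)²

n = (1.96 × 16.0 / 2)²
  = (15.680000)²
  = 245.8624

Round up to the nearest whole number: n = 246

246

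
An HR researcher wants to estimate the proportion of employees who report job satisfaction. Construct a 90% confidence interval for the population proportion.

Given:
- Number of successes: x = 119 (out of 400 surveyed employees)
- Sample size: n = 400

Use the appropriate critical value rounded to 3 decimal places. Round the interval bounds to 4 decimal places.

Sample proportion: p̂ = 119/400 = 0.297500

Check conditions for normal approximation:
  np̂ = 119 ≥ 10 ✓
  n(1-p̂) = 281 ≥ 10 ✓

The sample is large enough, so use a z-interval (normal approximation) for the proportion.

For 90% confidence, z* = 1.645 (from standard normal table)

Standard error: SE = √(p̂(1-p̂)/n) = √(0.297500×0.702500/400) = 0.02285792

Margin of error: E = z* × SE = 1.645 × 0.02285792 = 0.037601

Z-interval: p̂ ± E = 0.297500 ± 0.037601 = (0.259899, 0.335101)

Rounded to 4 decimal places:

(0.2599, 0.3351)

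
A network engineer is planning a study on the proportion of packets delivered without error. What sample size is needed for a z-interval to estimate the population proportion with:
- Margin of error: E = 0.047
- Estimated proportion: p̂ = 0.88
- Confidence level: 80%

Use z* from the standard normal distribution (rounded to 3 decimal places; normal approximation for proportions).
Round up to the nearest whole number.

Using z* for proportion z-interval (normal approximation).

For 80% confidence, z* = 1.282 (from standard normal table)

Sample size formula for proportion z-interval: n = z*²p̂(1-p̂)/E²

n = 1.282² × 0.88 × 0.12 / 0.047²
  = 1.643524 × 0.1056 / 0.002209
  = 78.5677

Round up to the nearest whole number: n = 79

79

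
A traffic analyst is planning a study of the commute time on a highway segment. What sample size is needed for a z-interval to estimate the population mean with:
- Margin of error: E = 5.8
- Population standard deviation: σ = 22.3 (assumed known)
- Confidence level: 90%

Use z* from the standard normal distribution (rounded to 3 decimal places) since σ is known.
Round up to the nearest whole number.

Using z* since population σ is known (z-interval formula).

For 90% confidence, z* = 1.645 (from standard normal table)

Sample size formula for z-interval: n = (z*σ/E)²

n = (1.645 × 22.3 / 5.8)²
  = (6.324741)²
  = 40.0024

Round up to the nearest whole number: n = 41

41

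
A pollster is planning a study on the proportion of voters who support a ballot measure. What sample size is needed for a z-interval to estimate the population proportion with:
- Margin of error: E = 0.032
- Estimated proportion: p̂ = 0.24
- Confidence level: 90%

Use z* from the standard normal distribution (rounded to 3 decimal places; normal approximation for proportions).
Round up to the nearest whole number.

Using z* for proportion z-interval (normal approximation).

For 90% confidence, z* = 1.645 (from standard normal table)

Sample size formula for proportion z-interval: n = z*²p̂(1-p̂)/E²

n = 1.645² × 0.24 × 0.76 / 0.032²
  = 2.706025 × 0.1824 / 0.001024
  = 482.0107

Round up to the nearest whole number: n = 483

483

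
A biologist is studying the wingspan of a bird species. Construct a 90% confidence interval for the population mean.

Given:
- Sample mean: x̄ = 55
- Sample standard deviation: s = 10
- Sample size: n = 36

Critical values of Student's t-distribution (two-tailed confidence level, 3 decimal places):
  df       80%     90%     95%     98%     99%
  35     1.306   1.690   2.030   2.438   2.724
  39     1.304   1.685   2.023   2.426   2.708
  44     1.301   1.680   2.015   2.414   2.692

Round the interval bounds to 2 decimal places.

The population standard deviation σ is unknown (only the sample standard deviation s is given), so use a t-interval with df = n - 1 = 36 - 1 = 35.

For 90% confidence with df = 35, t* = 1.690 (from t-table)

Standard error: SE = s/√n = 10/√36 = 1.666667

Margin of error: E = t* × SE = 1.690 × 1.666667 = 2.8167

T-interval: x̄ ± E = 55 ± 2.8167 = (52.1833, 57.8167)

Rounded to 2 decimal places:

(52.18, 57.82)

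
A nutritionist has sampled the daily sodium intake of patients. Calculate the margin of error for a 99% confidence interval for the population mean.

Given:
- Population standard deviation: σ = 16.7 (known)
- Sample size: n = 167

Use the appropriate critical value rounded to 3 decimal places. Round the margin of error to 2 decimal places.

The population standard deviation σ is known, so use the z-interval margin of error formula.

For 99% confidence, z* = 2.576 (from standard normal table)

Margin of error formula for z-interval: E = z* × σ/√n

E = 2.576 × 16.7/√167
  = 2.576 × 1.292285
  = 3.3289

Rounded to 2 decimal places:

3.33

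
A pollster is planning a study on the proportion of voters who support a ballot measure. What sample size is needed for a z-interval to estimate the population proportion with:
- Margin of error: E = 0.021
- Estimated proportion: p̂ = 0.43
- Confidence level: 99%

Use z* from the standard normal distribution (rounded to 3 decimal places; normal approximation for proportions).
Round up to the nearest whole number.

Using z* for proportion z-interval (normal approximation).

For 99% confidence, z* = 2.576 (from standard normal table)

Sample size formula for proportion z-interval: n = z*²p̂(1-p̂)/E²

n = 2.576² × 0.43 × 0.57 / 0.021²
  = 6.635776 × 0.2451 / 0.000441
  = 3688.0469

Round up to the nearest whole number: n = 3689

3689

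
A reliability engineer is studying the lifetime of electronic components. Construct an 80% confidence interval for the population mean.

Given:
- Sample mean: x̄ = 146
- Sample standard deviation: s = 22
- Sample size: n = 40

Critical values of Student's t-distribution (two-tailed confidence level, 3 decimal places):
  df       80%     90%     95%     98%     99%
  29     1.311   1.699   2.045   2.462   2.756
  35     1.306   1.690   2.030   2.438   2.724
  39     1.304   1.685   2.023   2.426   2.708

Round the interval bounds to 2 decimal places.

The population standard deviation σ is unknown (only the sample standard deviation s is given), so use a t-interval with df = n - 1 = 40 - 1 = 39.

For 80% confidence with df = 39, t* = 1.304 (from t-table)

Standard error: SE = s/√n = 22/√40 = 3.478505

Margin of error: E = t* × SE = 1.304 × 3.478505 = 4.5360

T-interval: x̄ ± E = 146 ± 4.5360 = (141.4640, 150.5360)

Rounded to 2 decimal places:

(141.46, 150.54)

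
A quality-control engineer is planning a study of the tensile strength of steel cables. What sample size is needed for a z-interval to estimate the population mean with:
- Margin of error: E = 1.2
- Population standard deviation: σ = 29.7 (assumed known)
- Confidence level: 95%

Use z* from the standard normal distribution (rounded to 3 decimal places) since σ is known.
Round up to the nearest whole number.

Using z* since population σ is known (z-interval formula).

For 95% confidence, z* = 1.96 (from standard normal table)

Sample size formula for z-interval: n = (z*σ/E)²

n = (1.96 × 29.7 / 1.2)²
  = (48.510000)²
  = 2353.2201

Round up to the nearest whole number: n = 2354

2354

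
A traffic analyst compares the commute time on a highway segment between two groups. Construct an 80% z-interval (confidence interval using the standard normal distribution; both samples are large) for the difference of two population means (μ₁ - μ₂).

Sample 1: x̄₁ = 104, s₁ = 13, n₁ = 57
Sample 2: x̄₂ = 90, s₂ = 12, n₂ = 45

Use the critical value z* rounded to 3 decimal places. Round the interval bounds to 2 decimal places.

Both samples are large (n₁ = 57 ≥ 30, n₂ = 45 ≥ 30), so a z-interval for the difference of means applies.

Point estimate: x̄₁ - x̄₂ = 104 - 90 = 14

Standard error: SE = √(s₁²/n₁ + s₂²/n₂)
= √(13²/57 + 12²/45)
= √(2.964912 + 3.200000)
= 2.482924

For 80% confidence, z* = 1.282 (from standard normal table)
Margin of error: E = z* × SE = 1.282 × 2.482924 = 3.1831

Z-interval: (x̄₁ - x̄₂) ± E = 14 ± 3.1831 = (10.8169, 17.1831)

Rounded to 2 decimal places:

(10.82, 17.18)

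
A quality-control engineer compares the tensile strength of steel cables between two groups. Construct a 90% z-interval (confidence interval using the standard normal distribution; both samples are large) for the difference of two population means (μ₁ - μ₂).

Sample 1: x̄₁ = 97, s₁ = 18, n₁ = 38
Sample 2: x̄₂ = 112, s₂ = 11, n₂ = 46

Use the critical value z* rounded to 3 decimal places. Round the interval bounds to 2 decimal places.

Both samples are large (n₁ = 38 ≥ 30, n₂ = 46 ≥ 30), so a z-interval for the difference of means applies.

Point estimate: x̄₁ - x̄₂ = 97 - 112 = -15

Standard error: SE = √(s₁²/n₁ + s₂²/n₂)
= √(18²/38 + 11²/46)
= √(8.526316 + 2.630435)
= 3.340172

For 90% confidence, z* = 1.645 (from standard normal table)
Margin of error: E = z* × SE = 1.645 × 3.340172 = 5.4946

Z-interval: (x̄₁ - x̄₂) ± E = -15 ± 5.4946 = (-20.4946, -9.5054)

Rounded to 2 decimal places:

(-20.49, -9.51)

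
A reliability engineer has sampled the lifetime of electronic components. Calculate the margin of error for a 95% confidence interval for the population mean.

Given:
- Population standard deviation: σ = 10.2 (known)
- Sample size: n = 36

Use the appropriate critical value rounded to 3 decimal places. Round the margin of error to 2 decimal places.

The population standard deviation σ is known, so use the z-interval margin of error formula.

For 95% confidence, z* = 1.96 (from standard normal table)

Margin of error formula for z-interval: E = z* × σ/√n

E = 1.96 × 10.2/√36
  = 1.96 × 1.700000
  = 3.3320

Rounded to 2 decimal places:

3.33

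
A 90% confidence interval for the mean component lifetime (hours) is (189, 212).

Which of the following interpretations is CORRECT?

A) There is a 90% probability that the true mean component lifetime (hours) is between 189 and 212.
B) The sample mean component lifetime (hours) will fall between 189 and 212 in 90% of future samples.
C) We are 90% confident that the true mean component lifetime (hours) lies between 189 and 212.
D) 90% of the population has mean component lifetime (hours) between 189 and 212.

A confidence interval represents our confidence in the procedure, not a probability statement about the parameter.

Key concept: If we repeated this sampling process many times and computed a 90% CI each time, about 90% of those intervals would contain the true population parameter.

For this specific interval (189, 212):
- Midpoint (point estimate): 200.5
- Margin of error: 11.5

The correct interpretation is the one stating confidence that the true parameter lies in the interval — option C.

C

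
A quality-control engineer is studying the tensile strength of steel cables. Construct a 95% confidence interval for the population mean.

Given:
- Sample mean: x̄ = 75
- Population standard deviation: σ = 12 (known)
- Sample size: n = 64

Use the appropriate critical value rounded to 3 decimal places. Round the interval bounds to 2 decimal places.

The population standard deviation σ is known, so use a z-interval (standard normal critical value).

For 95% confidence, z* = 1.96 (from standard normal table)

Standard error: SE = σ/√n = 12/√64 = 1.500000

Margin of error: E = z* × SE = 1.96 × 1.500000 = 2.9400

Z-interval: x̄ ± E = 75 ± 2.9400 = (72.0600, 77.9400)

Rounded to 2 decimal places:

(72.06, 77.94)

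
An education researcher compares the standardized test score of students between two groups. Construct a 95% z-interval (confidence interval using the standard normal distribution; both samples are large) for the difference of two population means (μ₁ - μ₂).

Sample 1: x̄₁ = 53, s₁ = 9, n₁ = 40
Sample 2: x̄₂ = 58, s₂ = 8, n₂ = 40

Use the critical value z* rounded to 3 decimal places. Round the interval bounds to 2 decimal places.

Both samples are large (n₁ = 40 ≥ 30, n₂ = 40 ≥ 30), so a z-interval for the difference of means applies.

Point estimate: x̄₁ - x̄₂ = 53 - 58 = -5

Standard error: SE = √(s₁²/n₁ + s₂²/n₂)
= √(9²/40 + 8²/40)
= √(2.025000 + 1.600000)
= 1.903943

For 95% confidence, z* = 1.96 (from standard normal table)
Margin of error: E = z* × SE = 1.96 × 1.903943 = 3.7317

Z-interval: (x̄₁ - x̄₂) ± E = -5 ± 3.7317 = (-8.7317, -1.2683)

Rounded to 2 decimal places:

(-8.73, -1.27)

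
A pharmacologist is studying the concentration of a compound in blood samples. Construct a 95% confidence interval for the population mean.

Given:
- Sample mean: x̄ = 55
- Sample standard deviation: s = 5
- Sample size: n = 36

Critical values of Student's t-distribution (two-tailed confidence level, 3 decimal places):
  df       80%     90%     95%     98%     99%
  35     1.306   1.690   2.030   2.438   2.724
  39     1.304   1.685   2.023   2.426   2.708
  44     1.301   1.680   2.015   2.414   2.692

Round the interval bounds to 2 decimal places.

The population standard deviation σ is unknown (only the sample standard deviation s is given), so use a t-interval with df = n - 1 = 36 - 1 = 35.

For 95% confidence with df = 35, t* = 2.030 (from t-table)

Standard error: SE = s/√n = 5/√36 = 0.833333

Margin of error: E = t* × SE = 2.030 × 0.833333 = 1.6917

T-interval: x̄ ± E = 55 ± 1.6917 = (53.3083, 56.6917)

Rounded to 2 decimal places:

(53.31, 56.69)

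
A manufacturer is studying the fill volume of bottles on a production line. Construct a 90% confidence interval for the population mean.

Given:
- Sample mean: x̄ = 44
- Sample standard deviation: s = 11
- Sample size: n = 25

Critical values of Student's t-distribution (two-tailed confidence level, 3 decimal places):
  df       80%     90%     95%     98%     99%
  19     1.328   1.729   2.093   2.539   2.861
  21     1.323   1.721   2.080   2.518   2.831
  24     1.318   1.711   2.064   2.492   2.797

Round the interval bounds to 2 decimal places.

The population standard deviation σ is unknown (only the sample standard deviation s is given), so use a t-interval with df = n - 1 = 25 - 1 = 24.

For 90% confidence with df = 24, t* = 1.711 (from t-table)

Standard error: SE = s/√n = 11/√25 = 2.200000

Margin of error: E = t* × SE = 1.711 × 2.200000 = 3.7642

T-interval: x̄ ± E = 44 ± 3.7642 = (40.2358, 47.7642)

Rounded to 2 decimal places:

(40.24, 47.76)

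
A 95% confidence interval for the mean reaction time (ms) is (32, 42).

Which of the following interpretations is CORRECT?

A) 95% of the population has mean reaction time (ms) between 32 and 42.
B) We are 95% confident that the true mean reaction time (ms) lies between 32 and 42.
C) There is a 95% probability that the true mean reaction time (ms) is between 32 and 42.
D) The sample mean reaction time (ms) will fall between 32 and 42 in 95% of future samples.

A confidence interval represents our confidence in the procedure, not a probability statement about the parameter.

Key concept: If we repeated this sampling process many times and computed a 95% CI each time, about 95% of those intervals would contain the true population parameter.

For this specific interval (32, 42):
- Midpoint (point estimate): 37
- Margin of error: 5

The correct interpretation is the one stating confidence that the true parameter lies in the interval — option B.

B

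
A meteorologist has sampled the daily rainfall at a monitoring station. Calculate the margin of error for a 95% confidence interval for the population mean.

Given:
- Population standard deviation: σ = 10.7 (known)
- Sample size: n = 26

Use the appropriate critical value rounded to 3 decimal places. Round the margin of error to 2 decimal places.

The population standard deviation σ is known, so use the z-interval margin of error formula.

For 95% confidence, z* = 1.96 (from standard normal table)

Margin of error formula for z-interval: E = z* × σ/√n

E = 1.96 × 10.7/√26
  = 1.96 × 2.098443
  = 4.1129

Rounded to 2 decimal places:

4.11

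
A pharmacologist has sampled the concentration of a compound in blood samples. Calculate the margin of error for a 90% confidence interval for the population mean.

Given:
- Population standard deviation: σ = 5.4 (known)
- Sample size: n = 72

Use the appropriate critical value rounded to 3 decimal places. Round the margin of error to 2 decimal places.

The population standard deviation σ is known, so use the z-interval margin of error formula.

For 90% confidence, z* = 1.645 (from standard normal table)

Margin of error formula for z-interval: E = z* × σ/√n

E = 1.645 × 5.4/√72
  = 1.645 × 0.636396
  = 1.0469

Rounded to 2 decimal places:

1.05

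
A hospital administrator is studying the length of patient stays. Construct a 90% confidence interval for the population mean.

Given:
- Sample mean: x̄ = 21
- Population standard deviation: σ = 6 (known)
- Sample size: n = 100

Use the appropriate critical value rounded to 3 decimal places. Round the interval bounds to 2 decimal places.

The population standard deviation σ is known, so use a z-interval (standard normal critical value).

For 90% confidence, z* = 1.645 (from standard normal table)

Standard error: SE = σ/√n = 6/√100 = 0.600000

Margin of error: E = z* × SE = 1.645 × 0.600000 = 0.9870

Z-interval: x̄ ± E = 21 ± 0.9870 = (20.0130, 21.9870)

Rounded to 2 decimal places:

(20.01, 21.99)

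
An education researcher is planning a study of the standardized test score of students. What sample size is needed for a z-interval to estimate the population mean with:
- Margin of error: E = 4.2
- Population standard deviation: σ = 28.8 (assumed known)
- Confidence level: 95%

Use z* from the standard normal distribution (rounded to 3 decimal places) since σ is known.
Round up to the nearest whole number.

Using z* since population σ is known (z-interval formula).

For 95% confidence, z* = 1.96 (from standard normal table)

Sample size formula for z-interval: n = (z*σ/E)²

n = (1.96 × 28.8 / 4.2)²
  = (13.440000)²
  = 180.6336

Round up to the nearest whole number: n = 181

181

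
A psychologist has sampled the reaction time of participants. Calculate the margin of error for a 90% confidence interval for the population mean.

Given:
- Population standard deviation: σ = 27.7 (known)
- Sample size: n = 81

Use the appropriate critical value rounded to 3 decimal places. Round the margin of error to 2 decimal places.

The population standard deviation σ is known, so use the z-interval margin of error formula.

For 90% confidence, z* = 1.645 (from standard normal table)

Margin of error formula for z-interval: E = z* × σ/√n

E = 1.645 × 27.7/√81
  = 1.645 × 3.077778
  = 5.0629

Rounded to 2 decimal places:

5.06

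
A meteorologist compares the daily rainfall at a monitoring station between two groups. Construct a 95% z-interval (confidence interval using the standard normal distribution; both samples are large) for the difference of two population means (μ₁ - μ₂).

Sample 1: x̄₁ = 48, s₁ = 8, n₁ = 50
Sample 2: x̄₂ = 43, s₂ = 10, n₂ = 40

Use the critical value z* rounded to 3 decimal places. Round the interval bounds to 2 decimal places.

Both samples are large (n₁ = 50 ≥ 30, n₂ = 40 ≥ 30), so a z-interval for the difference of means applies.

Point estimate: x̄₁ - x̄₂ = 48 - 43 = 5

Standard error: SE = √(s₁²/n₁ + s₂²/n₂)
= √(8²/50 + 10²/40)
= √(1.280000 + 2.500000)
= 1.944222

For 95% confidence, z* = 1.96 (from standard normal table)
Margin of error: E = z* × SE = 1.96 × 1.944222 = 3.8107

Z-interval: (x̄₁ - x̄₂) ± E = 5 ± 3.8107 = (1.1893, 8.8107)

Rounded to 2 decimal places:

(1.19, 8.81)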